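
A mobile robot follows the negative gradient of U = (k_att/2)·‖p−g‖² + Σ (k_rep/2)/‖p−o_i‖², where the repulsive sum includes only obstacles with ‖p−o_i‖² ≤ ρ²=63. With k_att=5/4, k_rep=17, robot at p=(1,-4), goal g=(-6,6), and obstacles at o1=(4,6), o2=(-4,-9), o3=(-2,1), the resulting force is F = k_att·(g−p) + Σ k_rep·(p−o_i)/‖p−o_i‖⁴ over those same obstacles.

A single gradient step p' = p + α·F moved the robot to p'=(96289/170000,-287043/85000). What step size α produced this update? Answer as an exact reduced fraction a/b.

F_att = 5/4·(g−p) = 5/4·(-7,10) = (-8.7500,12.5000)
o1: d²=109 > ρ²=63 → inactive
o2: d²=50 ≤ ρ²=63; F_rep = 17·(5,5)/50² = (0.0340,0.0340)
o3: d²=34 ≤ ρ²=63; F_rep = 17·(3,-5)/34² = (0.0441,-0.0735)
F = F_att + ΣF_rep = (-8.6719,12.4605)
Δp = p'−p = (-0.4336,0.6230); α = Δx/Fx = (-73711/170000) / (-73711/8500) = 1/20
check: Δy/Fy = (52957/85000) / (52957/4250) = 1/20 ✓

α = 1/20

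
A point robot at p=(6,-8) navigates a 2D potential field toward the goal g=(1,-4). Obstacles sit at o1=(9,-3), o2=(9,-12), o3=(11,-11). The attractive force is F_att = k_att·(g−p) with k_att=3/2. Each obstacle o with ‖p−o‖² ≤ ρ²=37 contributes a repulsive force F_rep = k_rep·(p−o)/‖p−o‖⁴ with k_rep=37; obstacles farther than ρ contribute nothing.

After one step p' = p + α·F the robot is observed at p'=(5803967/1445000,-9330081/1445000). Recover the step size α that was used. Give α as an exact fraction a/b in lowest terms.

F_att = 3/2·(g−p) = 3/2·(-5,4) = (-7.5000,6.0000)
o1: d²=34 ≤ ρ²=37; F_rep = 37·(-3,-5)/34² = (-0.0960,-0.1600)
o2: d²=25 ≤ ρ²=37; F_rep = 37·(-3,4)/25² = (-0.1776,0.2368)
o3: d²=34 ≤ ρ²=37; F_rep = 37·(-5,3)/34² = (-0.1600,0.0960)
F = F_att + ΣF_rep = (-7.9337,6.1728)
Δp = p'−p = (-1.9834,1.5432); α = Δx/Fx = (-2866033/1445000) / (-2866033/361250) = 1/4
check: Δy/Fy = (2229919/1445000) / (2229919/361250) = 1/4 ✓

α = 1/4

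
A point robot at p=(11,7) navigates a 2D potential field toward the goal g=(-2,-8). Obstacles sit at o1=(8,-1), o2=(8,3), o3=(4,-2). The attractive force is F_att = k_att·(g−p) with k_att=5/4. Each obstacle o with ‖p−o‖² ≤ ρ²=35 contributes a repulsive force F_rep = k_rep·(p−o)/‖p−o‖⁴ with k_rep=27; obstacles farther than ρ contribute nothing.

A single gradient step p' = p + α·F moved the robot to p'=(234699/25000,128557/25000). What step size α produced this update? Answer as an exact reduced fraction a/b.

α = 1/10

F_att = 5/4·(g−p) = 5/4·(-13,-15) = (-16.2500,-18.7500)
o1: d²=73 > ρ²=35 → inactive
o2: d²=25 ≤ ρ²=35; F_rep = 27·(3,4)/25² = (0.1296,0.1728)
o3: d²=130 > ρ²=35 → inactive
F = F_att + ΣF_rep = (-16.1204,-18.5772)
Δp = p'−p = (-1.6120,-1.8577); α = Δx/Fx = (-40301/25000) / (-40301/2500) = 1/10
check: Δy/Fy = (-46443/25000) / (-46443/2500) = 1/10 ✓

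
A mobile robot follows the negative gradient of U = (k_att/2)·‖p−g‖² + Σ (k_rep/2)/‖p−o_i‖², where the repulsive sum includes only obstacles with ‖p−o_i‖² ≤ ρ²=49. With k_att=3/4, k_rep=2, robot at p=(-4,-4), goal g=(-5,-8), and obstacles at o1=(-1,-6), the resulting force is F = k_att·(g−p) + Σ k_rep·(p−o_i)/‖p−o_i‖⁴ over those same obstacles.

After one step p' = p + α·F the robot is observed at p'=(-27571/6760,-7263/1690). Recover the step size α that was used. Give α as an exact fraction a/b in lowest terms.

α = 1/10

F_att = 3/4·(g−p) = 3/4·(-1,-4) = (-0.7500,-3.0000)
o1: d²=13 ≤ ρ²=49; F_rep = 2·(-3,2)/13² = (-0.0355,0.0237)
F = F_att + ΣF_rep = (-0.7855,-2.9763)
Δp = p'−p = (-0.0786,-0.2976); α = Δx/Fx = (-531/6760) / (-531/676) = 1/10
check: Δy/Fy = (-503/1690) / (-503/169) = 1/10 ✓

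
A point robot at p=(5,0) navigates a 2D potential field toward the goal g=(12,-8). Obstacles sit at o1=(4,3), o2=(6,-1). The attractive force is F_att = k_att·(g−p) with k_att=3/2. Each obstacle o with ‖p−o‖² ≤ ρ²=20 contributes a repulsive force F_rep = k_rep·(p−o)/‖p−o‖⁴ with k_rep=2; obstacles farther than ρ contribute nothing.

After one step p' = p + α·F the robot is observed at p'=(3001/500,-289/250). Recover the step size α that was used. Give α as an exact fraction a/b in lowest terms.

α = 1/10

F_att = 3/2·(g−p) = 3/2·(7,-8) = (10.5000,-12.0000)
o1: d²=10 ≤ ρ²=20; F_rep = 2·(1,-3)/10² = (0.0200,-0.0600)
o2: d²=2 ≤ ρ²=20; F_rep = 2·(-1,1)/2² = (-0.5000,0.5000)
F = F_att + ΣF_rep = (10.0200,-11.5600)
Δp = p'−p = (1.0020,-1.1560); α = Δx/Fx = (501/500) / (501/50) = 1/10
check: Δy/Fy = (-289/250) / (-289/25) = 1/10 ✓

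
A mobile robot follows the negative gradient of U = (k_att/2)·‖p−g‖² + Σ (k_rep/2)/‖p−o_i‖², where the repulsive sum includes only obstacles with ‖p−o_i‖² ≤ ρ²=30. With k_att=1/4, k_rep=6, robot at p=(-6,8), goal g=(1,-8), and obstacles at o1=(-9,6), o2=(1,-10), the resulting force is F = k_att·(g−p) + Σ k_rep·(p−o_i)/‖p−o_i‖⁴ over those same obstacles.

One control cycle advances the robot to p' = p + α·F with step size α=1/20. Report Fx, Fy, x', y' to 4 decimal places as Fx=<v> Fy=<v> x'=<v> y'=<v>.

F_att = 1/4·(g−p) = 1/4·(7,-16) = (1.7500,-4.0000)
o1: d²=13 ≤ ρ²=30; F_rep = 6·(3,2)/13² = (0.1065,0.0710)
o2: d²=373 > ρ²=30 → inactive
F = F_att + ΣF_rep = (1.8565,-3.9290)
p' = p + 1/20·F = (-5.9072,7.8036)

Fx=1.8565 Fy=-3.9290 x'=-5.9072 y'=7.8036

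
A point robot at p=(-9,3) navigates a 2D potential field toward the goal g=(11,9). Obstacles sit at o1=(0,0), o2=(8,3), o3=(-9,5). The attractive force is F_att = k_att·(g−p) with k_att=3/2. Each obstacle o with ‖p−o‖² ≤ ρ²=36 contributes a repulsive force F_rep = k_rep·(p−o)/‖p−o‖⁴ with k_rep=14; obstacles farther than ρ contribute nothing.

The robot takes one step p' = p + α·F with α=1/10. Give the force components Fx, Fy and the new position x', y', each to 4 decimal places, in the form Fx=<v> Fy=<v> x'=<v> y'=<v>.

Fx=30.0000 Fy=7.2500 x'=-6.0000 y'=3.7250

F_att = 3/2·(g−p) = 3/2·(20,6) = (30.0000,9.0000)
o1: d²=90 > ρ²=36 → inactive
o2: d²=289 > ρ²=36 → inactive
o3: d²=4 ≤ ρ²=36; F_rep = 14·(0,-2)/4² = (0.0000,-1.7500)
F = F_att + ΣF_rep = (30.0000,7.2500)
p' = p + 1/10·F = (-6.0000,3.7250)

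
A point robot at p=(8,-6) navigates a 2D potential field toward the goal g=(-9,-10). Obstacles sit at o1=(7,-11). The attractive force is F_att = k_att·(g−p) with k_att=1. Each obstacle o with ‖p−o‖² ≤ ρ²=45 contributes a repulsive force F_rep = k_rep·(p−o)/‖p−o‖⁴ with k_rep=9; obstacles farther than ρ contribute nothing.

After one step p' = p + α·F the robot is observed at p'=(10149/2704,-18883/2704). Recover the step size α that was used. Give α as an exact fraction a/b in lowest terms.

α = 1/4

F_att = 1·(g−p) = 1·(-17,-4) = (-17.0000,-4.0000)
o1: d²=26 ≤ ρ²=45; F_rep = 9·(1,5)/26² = (0.0133,0.0666)
F = F_att + ΣF_rep = (-16.9867,-3.9334)
Δp = p'−p = (-4.2467,-0.9834); α = Δx/Fx = (-11483/2704) / (-11483/676) = 1/4
check: Δy/Fy = (-2659/2704) / (-2659/676) = 1/4 ✓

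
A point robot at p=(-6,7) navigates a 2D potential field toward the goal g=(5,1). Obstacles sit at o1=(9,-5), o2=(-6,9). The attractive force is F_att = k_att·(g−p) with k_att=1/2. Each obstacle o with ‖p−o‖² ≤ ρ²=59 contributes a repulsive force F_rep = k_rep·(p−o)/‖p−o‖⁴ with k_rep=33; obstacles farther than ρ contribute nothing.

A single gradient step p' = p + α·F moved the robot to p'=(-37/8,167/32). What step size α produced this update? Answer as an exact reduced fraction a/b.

α = 1/4

F_att = 1/2·(g−p) = 1/2·(11,-6) = (5.5000,-3.0000)
o1: d²=369 > ρ²=59 → inactive
o2: d²=4 ≤ ρ²=59; F_rep = 33·(0,-2)/4² = (0.0000,-4.1250)
F = F_att + ΣF_rep = (5.5000,-7.1250)
Δp = p'−p = (1.3750,-1.7812); α = Δx/Fx = (11/8) / (11/2) = 1/4
check: Δy/Fy = (-57/32) / (-57/8) = 1/4 ✓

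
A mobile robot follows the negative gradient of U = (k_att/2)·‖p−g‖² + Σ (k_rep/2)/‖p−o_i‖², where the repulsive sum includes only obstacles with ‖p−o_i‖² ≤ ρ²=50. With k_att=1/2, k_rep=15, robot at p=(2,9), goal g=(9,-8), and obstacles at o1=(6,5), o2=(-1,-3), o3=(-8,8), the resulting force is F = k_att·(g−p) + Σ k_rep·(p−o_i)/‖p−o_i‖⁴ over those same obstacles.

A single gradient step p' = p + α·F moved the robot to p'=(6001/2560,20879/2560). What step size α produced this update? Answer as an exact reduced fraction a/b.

α = 1/10

F_att = 1/2·(g−p) = 1/2·(7,-17) = (3.5000,-8.5000)
o1: d²=32 ≤ ρ²=50; F_rep = 15·(-4,4)/32² = (-0.0586,0.0586)
o2: d²=153 > ρ²=50 → inactive
o3: d²=101 > ρ²=50 → inactive
F = F_att + ΣF_rep = (3.4414,-8.4414)
Δp = p'−p = (0.3441,-0.8441); α = Δx/Fx = (881/2560) / (881/256) = 1/10
check: Δy/Fy = (-2161/2560) / (-2161/256) = 1/10 ✓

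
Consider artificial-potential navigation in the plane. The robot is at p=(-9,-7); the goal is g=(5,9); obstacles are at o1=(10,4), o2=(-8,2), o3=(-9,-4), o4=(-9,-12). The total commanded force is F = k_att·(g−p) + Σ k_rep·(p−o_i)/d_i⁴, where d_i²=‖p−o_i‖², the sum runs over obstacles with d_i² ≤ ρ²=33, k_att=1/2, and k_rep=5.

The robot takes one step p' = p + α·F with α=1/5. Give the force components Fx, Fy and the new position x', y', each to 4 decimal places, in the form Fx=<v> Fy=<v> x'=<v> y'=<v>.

F_att = 1/2·(g−p) = 1/2·(14,16) = (7.0000,8.0000)
o1: d²=482 > ρ²=33 → inactive
o2: d²=82 > ρ²=33 → inactive
o3: d²=9 ≤ ρ²=33; F_rep = 5·(0,-3)/9² = (0.0000,-0.1852)
o4: d²=25 ≤ ρ²=33; F_rep = 5·(0,5)/25² = (0.0000,0.0400)
F = F_att + ΣF_rep = (7.0000,7.8548)
p' = p + 1/5·F = (-7.6000,-5.4290)

Fx=7.0000 Fy=7.8548 x'=-7.6000 y'=-5.4290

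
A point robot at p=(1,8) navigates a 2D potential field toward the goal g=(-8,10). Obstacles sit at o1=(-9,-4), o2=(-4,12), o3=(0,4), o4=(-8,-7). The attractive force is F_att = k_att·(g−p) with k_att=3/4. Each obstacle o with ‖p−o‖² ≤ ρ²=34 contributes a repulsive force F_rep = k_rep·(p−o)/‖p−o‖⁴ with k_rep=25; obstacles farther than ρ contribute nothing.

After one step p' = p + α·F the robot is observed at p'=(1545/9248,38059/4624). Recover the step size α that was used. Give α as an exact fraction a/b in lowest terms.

α = 1/8

F_att = 3/4·(g−p) = 3/4·(-9,2) = (-6.7500,1.5000)
o1: d²=244 > ρ²=34 → inactive
o2: d²=41 > ρ²=34 → inactive
o3: d²=17 ≤ ρ²=34; F_rep = 25·(1,4)/17² = (0.0865,0.3460)
o4: d²=306 > ρ²=34 → inactive
F = F_att + ΣF_rep = (-6.6635,1.8460)
Δp = p'−p = (-0.8329,0.2308); α = Δx/Fx = (-7703/9248) / (-7703/1156) = 1/8
check: Δy/Fy = (1067/4624) / (1067/578) = 1/8 ✓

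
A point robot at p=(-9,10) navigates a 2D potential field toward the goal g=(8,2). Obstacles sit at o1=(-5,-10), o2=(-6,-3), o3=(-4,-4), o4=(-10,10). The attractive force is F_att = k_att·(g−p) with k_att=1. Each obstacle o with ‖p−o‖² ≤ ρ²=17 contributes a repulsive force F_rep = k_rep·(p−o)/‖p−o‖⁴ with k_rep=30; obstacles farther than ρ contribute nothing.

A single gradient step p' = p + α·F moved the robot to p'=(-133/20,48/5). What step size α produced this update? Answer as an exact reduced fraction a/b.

F_att = 1·(g−p) = 1·(17,-8) = (17.0000,-8.0000)
o1: d²=416 > ρ²=17 → inactive
o2: d²=178 > ρ²=17 → inactive
o3: d²=221 > ρ²=17 → inactive
o4: d²=1 ≤ ρ²=17; F_rep = 30·(1,0)/1² = (30.0000,0.0000)
F = F_att + ΣF_rep = (47.0000,-8.0000)
Δp = p'−p = (2.3500,-0.4000); α = Δx/Fx = (47/20) / (47) = 1/20
check: Δy/Fy = (-2/5) / (-8) = 1/20 ✓

α = 1/20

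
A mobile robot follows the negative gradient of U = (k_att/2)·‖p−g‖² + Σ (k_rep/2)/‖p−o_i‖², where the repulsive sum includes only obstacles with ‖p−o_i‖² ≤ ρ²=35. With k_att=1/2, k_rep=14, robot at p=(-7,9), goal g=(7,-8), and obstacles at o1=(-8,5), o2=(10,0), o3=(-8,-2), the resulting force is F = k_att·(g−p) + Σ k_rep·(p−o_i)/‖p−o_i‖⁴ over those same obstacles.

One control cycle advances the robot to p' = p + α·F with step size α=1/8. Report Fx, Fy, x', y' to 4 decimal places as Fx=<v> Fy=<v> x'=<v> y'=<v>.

Fx=7.0484 Fy=-8.3062 x'=-6.1189 y'=7.9617

F_att = 1/2·(g−p) = 1/2·(14,-17) = (7.0000,-8.5000)
o1: d²=17 ≤ ρ²=35; F_rep = 14·(1,4)/17² = (0.0484,0.1938)
o2: d²=370 > ρ²=35 → inactive
o3: d²=122 > ρ²=35 → inactive
F = F_att + ΣF_rep = (7.0484,-8.3062)
p' = p + 1/8·F = (-6.1189,7.9617)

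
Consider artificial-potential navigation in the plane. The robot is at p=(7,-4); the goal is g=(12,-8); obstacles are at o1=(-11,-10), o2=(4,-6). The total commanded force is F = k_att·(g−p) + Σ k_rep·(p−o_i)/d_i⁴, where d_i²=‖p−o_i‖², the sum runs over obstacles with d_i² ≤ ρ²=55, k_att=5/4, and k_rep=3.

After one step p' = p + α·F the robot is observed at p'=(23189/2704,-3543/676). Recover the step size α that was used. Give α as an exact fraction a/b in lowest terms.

α = 1/4

F_att = 5/4·(g−p) = 5/4·(5,-4) = (6.2500,-5.0000)
o1: d²=360 > ρ²=55 → inactive
o2: d²=13 ≤ ρ²=55; F_rep = 3·(3,2)/13² = (0.0533,0.0355)
F = F_att + ΣF_rep = (6.3033,-4.9645)
Δp = p'−p = (1.5758,-1.2411); α = Δx/Fx = (4261/2704) / (4261/676) = 1/4
check: Δy/Fy = (-839/676) / (-839/169) = 1/4 ✓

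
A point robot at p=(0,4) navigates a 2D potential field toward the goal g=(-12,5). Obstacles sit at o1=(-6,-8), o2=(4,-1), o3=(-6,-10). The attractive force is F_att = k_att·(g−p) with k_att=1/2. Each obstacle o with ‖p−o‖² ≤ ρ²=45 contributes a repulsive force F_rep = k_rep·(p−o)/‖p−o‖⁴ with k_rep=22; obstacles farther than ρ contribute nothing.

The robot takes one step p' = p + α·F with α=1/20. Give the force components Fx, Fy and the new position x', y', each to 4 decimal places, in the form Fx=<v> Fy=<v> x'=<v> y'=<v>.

F_att = 1/2·(g−p) = 1/2·(-12,1) = (-6.0000,0.5000)
o1: d²=180 > ρ²=45 → inactive
o2: d²=41 ≤ ρ²=45; F_rep = 22·(-4,5)/41² = (-0.0523,0.0654)
o3: d²=232 > ρ²=45 → inactive
F = F_att + ΣF_rep = (-6.0523,0.5654)
p' = p + 1/20·F = (-0.3026,4.0283)

Fx=-6.0523 Fy=0.5654 x'=-0.3026 y'=4.0283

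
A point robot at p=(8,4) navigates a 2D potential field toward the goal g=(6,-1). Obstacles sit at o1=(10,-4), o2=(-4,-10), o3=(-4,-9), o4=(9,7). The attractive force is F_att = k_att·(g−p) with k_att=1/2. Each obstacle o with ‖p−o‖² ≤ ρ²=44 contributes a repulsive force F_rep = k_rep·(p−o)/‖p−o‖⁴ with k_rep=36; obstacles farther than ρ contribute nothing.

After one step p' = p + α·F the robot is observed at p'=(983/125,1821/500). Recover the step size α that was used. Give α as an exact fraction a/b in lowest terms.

F_att = 1/2·(g−p) = 1/2·(-2,-5) = (-1.0000,-2.5000)
o1: d²=68 > ρ²=44 → inactive
o2: d²=340 > ρ²=44 → inactive
o3: d²=313 > ρ²=44 → inactive
o4: d²=10 ≤ ρ²=44; F_rep = 36·(-1,-3)/10² = (-0.3600,-1.0800)
F = F_att + ΣF_rep = (-1.3600,-3.5800)
Δp = p'−p = (-0.1360,-0.3580); α = Δx/Fx = (-17/125) / (-34/25) = 1/10
check: Δy/Fy = (-179/500) / (-179/50) = 1/10 ✓

α = 1/10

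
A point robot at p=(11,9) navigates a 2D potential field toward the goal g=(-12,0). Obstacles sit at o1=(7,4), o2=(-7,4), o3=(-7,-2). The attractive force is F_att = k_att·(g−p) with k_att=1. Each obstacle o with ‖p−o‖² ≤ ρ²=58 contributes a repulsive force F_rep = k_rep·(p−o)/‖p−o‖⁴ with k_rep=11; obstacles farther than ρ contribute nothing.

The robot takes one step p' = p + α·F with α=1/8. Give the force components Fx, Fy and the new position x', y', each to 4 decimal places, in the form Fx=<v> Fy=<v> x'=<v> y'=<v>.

F_att = 1·(g−p) = 1·(-23,-9) = (-23.0000,-9.0000)
o1: d²=41 ≤ ρ²=58; F_rep = 11·(4,5)/41² = (0.0262,0.0327)
o2: d²=349 > ρ²=58 → inactive
o3: d²=445 > ρ²=58 → inactive
F = F_att + ΣF_rep = (-22.9738,-8.9673)
p' = p + 1/8·F = (8.1283,7.8791)

Fx=-22.9738 Fy=-8.9673 x'=8.1283 y'=7.8791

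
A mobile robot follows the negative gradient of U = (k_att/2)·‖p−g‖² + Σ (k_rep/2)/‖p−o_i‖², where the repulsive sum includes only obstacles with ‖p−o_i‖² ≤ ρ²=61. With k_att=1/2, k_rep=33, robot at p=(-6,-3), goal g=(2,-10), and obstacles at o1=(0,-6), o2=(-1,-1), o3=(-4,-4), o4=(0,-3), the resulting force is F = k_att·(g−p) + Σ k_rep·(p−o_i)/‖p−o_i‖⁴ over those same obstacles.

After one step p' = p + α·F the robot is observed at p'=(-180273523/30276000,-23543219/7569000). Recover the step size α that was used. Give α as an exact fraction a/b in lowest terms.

α = 1/20

F_att = 1/2·(g−p) = 1/2·(8,-7) = (4.0000,-3.5000)
o1: d²=45 ≤ ρ²=61; F_rep = 33·(-6,3)/45² = (-0.0978,0.0489)
o2: d²=29 ≤ ρ²=61; F_rep = 33·(-5,-2)/29² = (-0.1962,-0.0785)
o3: d²=5 ≤ ρ²=61; F_rep = 33·(-2,1)/5² = (-2.6400,1.3200)
o4: d²=36 ≤ ρ²=61; F_rep = 33·(-6,0)/36² = (-0.1528,0.0000)
F = F_att + ΣF_rep = (0.9132,-2.2096)
Δp = p'−p = (0.0457,-0.1105); α = Δx/Fx = (1382477/30276000) / (1382477/1513800) = 1/20
check: Δy/Fy = (-836219/7569000) / (-836219/378450) = 1/20 ✓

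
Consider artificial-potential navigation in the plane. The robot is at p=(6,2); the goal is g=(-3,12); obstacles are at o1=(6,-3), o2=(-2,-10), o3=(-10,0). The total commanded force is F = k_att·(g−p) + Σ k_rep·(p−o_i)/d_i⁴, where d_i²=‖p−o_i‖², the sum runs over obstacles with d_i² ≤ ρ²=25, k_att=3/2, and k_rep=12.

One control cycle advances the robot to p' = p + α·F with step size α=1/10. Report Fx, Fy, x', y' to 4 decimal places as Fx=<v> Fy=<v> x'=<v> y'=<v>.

F_att = 3/2·(g−p) = 3/2·(-9,10) = (-13.5000,15.0000)
o1: d²=25 ≤ ρ²=25; F_rep = 12·(0,5)/25² = (0.0000,0.0960)
o2: d²=208 > ρ²=25 → inactive
o3: d²=260 > ρ²=25 → inactive
F = F_att + ΣF_rep = (-13.5000,15.0960)
p' = p + 1/10·F = (4.6500,3.5096)

Fx=-13.5000 Fy=15.0960 x'=4.6500 y'=3.5096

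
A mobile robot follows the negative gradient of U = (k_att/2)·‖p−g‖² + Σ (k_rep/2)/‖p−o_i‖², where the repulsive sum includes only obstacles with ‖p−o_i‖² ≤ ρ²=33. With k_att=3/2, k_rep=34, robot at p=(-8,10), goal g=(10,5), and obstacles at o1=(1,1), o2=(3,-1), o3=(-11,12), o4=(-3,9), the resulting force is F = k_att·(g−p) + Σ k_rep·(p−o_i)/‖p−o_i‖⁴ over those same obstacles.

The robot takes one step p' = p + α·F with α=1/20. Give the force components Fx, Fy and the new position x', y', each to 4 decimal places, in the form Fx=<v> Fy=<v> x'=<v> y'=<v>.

Fx=27.3521 Fy=-7.8521 x'=-6.6324 y'=9.6074

F_att = 3/2·(g−p) = 3/2·(18,-5) = (27.0000,-7.5000)
o1: d²=162 > ρ²=33 → inactive
o2: d²=242 > ρ²=33 → inactive
o3: d²=13 ≤ ρ²=33; F_rep = 34·(3,-2)/13² = (0.6036,-0.4024)
o4: d²=26 ≤ ρ²=33; F_rep = 34·(-5,1)/26² = (-0.2515,0.0503)
F = F_att + ΣF_rep = (27.3521,-7.8521)
p' = p + 1/20·F = (-6.6324,9.6074)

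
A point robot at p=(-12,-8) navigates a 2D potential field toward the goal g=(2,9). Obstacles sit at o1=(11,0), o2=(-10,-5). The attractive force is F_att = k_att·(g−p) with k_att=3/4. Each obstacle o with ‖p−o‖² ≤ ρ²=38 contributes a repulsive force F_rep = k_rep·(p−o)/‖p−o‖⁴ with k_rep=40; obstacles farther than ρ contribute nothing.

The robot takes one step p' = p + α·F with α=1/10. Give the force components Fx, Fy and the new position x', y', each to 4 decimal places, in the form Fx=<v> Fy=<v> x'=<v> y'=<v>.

F_att = 3/4·(g−p) = 3/4·(14,17) = (10.5000,12.7500)
o1: d²=593 > ρ²=38 → inactive
o2: d²=13 ≤ ρ²=38; F_rep = 40·(-2,-3)/13² = (-0.4734,-0.7101)
F = F_att + ΣF_rep = (10.0266,12.0399)
p' = p + 1/10·F = (-10.9973,-6.7960)

Fx=10.0266 Fy=12.0399 x'=-10.9973 y'=-6.7960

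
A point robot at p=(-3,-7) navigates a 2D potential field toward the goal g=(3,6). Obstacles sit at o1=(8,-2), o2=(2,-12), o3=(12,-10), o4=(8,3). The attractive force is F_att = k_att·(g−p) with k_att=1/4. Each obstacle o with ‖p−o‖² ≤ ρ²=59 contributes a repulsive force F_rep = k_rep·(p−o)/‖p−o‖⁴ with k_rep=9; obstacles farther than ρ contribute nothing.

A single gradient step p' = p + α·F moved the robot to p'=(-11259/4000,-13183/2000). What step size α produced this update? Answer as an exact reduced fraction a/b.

α = 1/8

F_att = 1/4·(g−p) = 1/4·(6,13) = (1.5000,3.2500)
o1: d²=146 > ρ²=59 → inactive
o2: d²=50 ≤ ρ²=59; F_rep = 9·(-5,5)/50² = (-0.0180,0.0180)
o3: d²=234 > ρ²=59 → inactive
o4: d²=221 > ρ²=59 → inactive
F = F_att + ΣF_rep = (1.4820,3.2680)
Δp = p'−p = (0.1852,0.4085); α = Δx/Fx = (741/4000) / (741/500) = 1/8
check: Δy/Fy = (817/2000) / (817/250) = 1/8 ✓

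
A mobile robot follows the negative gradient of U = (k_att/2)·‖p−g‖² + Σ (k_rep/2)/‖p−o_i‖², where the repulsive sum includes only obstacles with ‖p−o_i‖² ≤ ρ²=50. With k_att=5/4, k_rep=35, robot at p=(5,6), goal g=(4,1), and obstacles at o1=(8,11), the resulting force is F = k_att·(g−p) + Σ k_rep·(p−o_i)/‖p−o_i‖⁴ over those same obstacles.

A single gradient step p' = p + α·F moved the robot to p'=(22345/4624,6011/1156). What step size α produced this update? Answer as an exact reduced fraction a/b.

F_att = 5/4·(g−p) = 5/4·(-1,-5) = (-1.2500,-6.2500)
o1: d²=34 ≤ ρ²=50; F_rep = 35·(-3,-5)/34² = (-0.0908,-0.1514)
F = F_att + ΣF_rep = (-1.3408,-6.4014)
Δp = p'−p = (-0.1676,-0.8002); α = Δx/Fx = (-775/4624) / (-775/578) = 1/8
check: Δy/Fy = (-925/1156) / (-1850/289) = 1/8 ✓

α = 1/8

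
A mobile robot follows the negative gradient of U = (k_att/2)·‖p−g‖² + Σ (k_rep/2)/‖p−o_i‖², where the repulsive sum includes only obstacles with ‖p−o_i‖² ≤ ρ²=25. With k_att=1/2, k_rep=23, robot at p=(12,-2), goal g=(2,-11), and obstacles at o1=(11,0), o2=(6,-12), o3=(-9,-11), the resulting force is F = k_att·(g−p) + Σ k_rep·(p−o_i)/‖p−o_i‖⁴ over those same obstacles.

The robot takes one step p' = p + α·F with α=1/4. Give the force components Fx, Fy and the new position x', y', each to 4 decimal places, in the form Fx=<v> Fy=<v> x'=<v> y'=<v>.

Fx=-4.0800 Fy=-6.3400 x'=10.9800 y'=-3.5850

F_att = 1/2·(g−p) = 1/2·(-10,-9) = (-5.0000,-4.5000)
o1: d²=5 ≤ ρ²=25; F_rep = 23·(1,-2)/5² = (0.9200,-1.8400)
o2: d²=136 > ρ²=25 → inactive
o3: d²=522 > ρ²=25 → inactive
F = F_att + ΣF_rep = (-4.0800,-6.3400)
p' = p + 1/4·F = (10.9800,-3.5850)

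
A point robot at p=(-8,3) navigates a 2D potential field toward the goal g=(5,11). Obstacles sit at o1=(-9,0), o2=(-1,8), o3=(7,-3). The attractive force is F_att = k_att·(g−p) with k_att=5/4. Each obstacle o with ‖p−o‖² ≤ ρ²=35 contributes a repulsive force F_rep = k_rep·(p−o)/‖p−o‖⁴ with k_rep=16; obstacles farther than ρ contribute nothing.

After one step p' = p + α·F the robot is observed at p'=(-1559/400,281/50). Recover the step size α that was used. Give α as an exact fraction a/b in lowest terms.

α = 1/4

F_att = 5/4·(g−p) = 5/4·(13,8) = (16.2500,10.0000)
o1: d²=10 ≤ ρ²=35; F_rep = 16·(1,3)/10² = (0.1600,0.4800)
o2: d²=74 > ρ²=35 → inactive
o3: d²=261 > ρ²=35 → inactive
F = F_att + ΣF_rep = (16.4100,10.4800)
Δp = p'−p = (4.1025,2.6200); α = Δx/Fx = (1641/400) / (1641/100) = 1/4
check: Δy/Fy = (131/50) / (262/25) = 1/4 ✓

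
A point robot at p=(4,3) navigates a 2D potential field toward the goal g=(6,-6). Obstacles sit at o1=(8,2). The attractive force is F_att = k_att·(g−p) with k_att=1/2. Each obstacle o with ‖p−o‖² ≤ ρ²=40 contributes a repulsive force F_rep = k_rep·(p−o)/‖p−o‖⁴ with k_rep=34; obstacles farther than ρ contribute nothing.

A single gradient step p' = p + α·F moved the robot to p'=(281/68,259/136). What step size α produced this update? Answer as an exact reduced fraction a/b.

α = 1/4

F_att = 1/2·(g−p) = 1/2·(2,-9) = (1.0000,-4.5000)
o1: d²=17 ≤ ρ²=40; F_rep = 34·(-4,1)/17² = (-0.4706,0.1176)
F = F_att + ΣF_rep = (0.5294,-4.3824)
Δp = p'−p = (0.1324,-1.0956); α = Δx/Fx = (9/68) / (9/17) = 1/4
check: Δy/Fy = (-149/136) / (-149/34) = 1/4 ✓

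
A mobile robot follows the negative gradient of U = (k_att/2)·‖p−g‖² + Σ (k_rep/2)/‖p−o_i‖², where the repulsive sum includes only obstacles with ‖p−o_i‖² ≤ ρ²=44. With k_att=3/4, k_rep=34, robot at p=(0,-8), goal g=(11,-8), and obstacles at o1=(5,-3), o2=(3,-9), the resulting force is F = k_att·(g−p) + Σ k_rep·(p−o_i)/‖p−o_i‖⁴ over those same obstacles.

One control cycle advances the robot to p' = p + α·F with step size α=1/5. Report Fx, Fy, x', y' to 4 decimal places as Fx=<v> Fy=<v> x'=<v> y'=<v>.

Fx=7.2300 Fy=0.3400 x'=1.4460 y'=-7.9320

F_att = 3/4·(g−p) = 3/4·(11,0) = (8.2500,0.0000)
o1: d²=50 > ρ²=44 → inactive
o2: d²=10 ≤ ρ²=44; F_rep = 34·(-3,1)/10² = (-1.0200,0.3400)
F = F_att + ΣF_rep = (7.2300,0.3400)
p' = p + 1/5·F = (1.4460,-7.9320)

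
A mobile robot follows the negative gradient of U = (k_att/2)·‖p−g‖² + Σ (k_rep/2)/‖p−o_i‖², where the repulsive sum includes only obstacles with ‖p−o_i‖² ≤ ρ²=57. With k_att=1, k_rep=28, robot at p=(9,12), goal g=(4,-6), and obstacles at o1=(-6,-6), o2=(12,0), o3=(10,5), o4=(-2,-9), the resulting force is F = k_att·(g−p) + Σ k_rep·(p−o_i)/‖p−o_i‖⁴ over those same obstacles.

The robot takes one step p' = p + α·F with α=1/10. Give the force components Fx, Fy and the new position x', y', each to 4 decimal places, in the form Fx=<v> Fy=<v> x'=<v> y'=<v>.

F_att = 1·(g−p) = 1·(-5,-18) = (-5.0000,-18.0000)
o1: d²=549 > ρ²=57 → inactive
o2: d²=153 > ρ²=57 → inactive
o3: d²=50 ≤ ρ²=57; F_rep = 28·(-1,7)/50² = (-0.0112,0.0784)
o4: d²=562 > ρ²=57 → inactive
F = F_att + ΣF_rep = (-5.0112,-17.9216)
p' = p + 1/10·F = (8.4989,10.2078)

Fx=-5.0112 Fy=-17.9216 x'=8.4989 y'=10.2078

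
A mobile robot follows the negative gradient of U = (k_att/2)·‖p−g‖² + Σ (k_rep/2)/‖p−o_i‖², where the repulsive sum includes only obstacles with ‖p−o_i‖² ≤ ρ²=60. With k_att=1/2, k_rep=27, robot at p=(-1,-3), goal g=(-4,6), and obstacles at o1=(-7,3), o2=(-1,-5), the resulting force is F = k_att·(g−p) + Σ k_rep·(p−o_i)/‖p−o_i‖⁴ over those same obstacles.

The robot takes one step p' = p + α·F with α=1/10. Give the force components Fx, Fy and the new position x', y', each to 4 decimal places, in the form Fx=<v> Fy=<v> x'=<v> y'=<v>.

F_att = 1/2·(g−p) = 1/2·(-3,9) = (-1.5000,4.5000)
o1: d²=72 > ρ²=60 → inactive
o2: d²=4 ≤ ρ²=60; F_rep = 27·(0,2)/4² = (0.0000,3.3750)
F = F_att + ΣF_rep = (-1.5000,7.8750)
p' = p + 1/10·F = (-1.1500,-2.2125)

Fx=-1.5000 Fy=7.8750 x'=-1.1500 y'=-2.2125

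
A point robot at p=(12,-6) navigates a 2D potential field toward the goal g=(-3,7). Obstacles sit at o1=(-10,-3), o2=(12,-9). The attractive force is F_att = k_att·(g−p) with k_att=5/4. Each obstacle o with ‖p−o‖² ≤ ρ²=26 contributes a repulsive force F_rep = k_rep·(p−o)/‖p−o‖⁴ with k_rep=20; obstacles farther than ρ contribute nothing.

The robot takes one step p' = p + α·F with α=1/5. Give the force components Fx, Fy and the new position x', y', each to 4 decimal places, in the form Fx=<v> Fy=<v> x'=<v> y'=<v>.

F_att = 5/4·(g−p) = 5/4·(-15,13) = (-18.7500,16.2500)
o1: d²=493 > ρ²=26 → inactive
o2: d²=9 ≤ ρ²=26; F_rep = 20·(0,3)/9² = (0.0000,0.7407)
F = F_att + ΣF_rep = (-18.7500,16.9907)
p' = p + 1/5·F = (8.2500,-2.6019)

Fx=-18.7500 Fy=16.9907 x'=8.2500 y'=-2.6019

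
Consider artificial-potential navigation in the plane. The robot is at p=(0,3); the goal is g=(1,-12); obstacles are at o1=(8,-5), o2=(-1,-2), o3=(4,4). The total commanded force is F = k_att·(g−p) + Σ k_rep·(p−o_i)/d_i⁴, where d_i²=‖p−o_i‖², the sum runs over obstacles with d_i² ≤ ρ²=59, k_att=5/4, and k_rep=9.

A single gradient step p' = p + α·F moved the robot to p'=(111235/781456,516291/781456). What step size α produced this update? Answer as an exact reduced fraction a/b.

F_att = 5/4·(g−p) = 5/4·(1,-15) = (1.2500,-18.7500)
o1: d²=128 > ρ²=59 → inactive
o2: d²=26 ≤ ρ²=59; F_rep = 9·(1,5)/26² = (0.0133,0.0666)
o3: d²=17 ≤ ρ²=59; F_rep = 9·(-4,-1)/17² = (-0.1246,-0.0311)
F = F_att + ΣF_rep = (1.1387,-18.7146)
Δp = p'−p = (0.1423,-2.3393); α = Δx/Fx = (111235/781456) / (111235/97682) = 1/8
check: Δy/Fy = (-1828077/781456) / (-1828077/97682) = 1/8 ✓

α = 1/8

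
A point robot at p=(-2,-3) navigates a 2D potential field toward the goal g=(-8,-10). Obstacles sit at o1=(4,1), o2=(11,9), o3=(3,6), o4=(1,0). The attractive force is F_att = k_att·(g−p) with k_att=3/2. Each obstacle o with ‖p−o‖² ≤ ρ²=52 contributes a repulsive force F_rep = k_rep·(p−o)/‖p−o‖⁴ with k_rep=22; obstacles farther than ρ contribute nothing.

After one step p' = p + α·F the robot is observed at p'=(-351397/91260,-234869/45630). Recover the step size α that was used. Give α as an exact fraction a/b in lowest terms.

α = 1/5

F_att = 3/2·(g−p) = 3/2·(-6,-7) = (-9.0000,-10.5000)
o1: d²=52 ≤ ρ²=52; F_rep = 22·(-6,-4)/52² = (-0.0488,-0.0325)
o2: d²=313 > ρ²=52 → inactive
o3: d²=106 > ρ²=52 → inactive
o4: d²=18 ≤ ρ²=52; F_rep = 22·(-3,-3)/18² = (-0.2037,-0.2037)
F = F_att + ΣF_rep = (-9.2525,-10.7362)
Δp = p'−p = (-1.8505,-2.1472); α = Δx/Fx = (-168877/91260) / (-168877/18252) = 1/5
check: Δy/Fy = (-97979/45630) / (-97979/9126) = 1/5 ✓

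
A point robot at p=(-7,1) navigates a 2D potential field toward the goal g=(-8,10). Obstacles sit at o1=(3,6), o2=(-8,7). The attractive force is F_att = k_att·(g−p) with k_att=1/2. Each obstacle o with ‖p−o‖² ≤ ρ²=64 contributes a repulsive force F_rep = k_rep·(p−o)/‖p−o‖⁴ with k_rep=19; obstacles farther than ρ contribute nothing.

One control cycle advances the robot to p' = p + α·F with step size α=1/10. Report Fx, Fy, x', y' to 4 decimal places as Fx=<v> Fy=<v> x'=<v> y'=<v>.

Fx=-0.4861 Fy=4.4167 x'=-7.0486 y'=1.4417

F_att = 1/2·(g−p) = 1/2·(-1,9) = (-0.5000,4.5000)
o1: d²=125 > ρ²=64 → inactive
o2: d²=37 ≤ ρ²=64; F_rep = 19·(1,-6)/37² = (0.0139,-0.0833)
F = F_att + ΣF_rep = (-0.4861,4.4167)
p' = p + 1/10·F = (-7.0486,1.4417)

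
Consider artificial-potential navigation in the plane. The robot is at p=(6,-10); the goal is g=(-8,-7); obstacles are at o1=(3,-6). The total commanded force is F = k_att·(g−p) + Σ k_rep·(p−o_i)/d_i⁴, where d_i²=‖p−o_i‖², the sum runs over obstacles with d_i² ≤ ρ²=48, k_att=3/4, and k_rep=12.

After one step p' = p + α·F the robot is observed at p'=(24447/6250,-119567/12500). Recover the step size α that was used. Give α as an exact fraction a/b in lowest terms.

F_att = 3/4·(g−p) = 3/4·(-14,3) = (-10.5000,2.2500)
o1: d²=25 ≤ ρ²=48; F_rep = 12·(3,-4)/25² = (0.0576,-0.0768)
F = F_att + ΣF_rep = (-10.4424,2.1732)
Δp = p'−p = (-2.0885,0.4346); α = Δx/Fx = (-13053/6250) / (-13053/1250) = 1/5
check: Δy/Fy = (5433/12500) / (5433/2500) = 1/5 ✓

α = 1/5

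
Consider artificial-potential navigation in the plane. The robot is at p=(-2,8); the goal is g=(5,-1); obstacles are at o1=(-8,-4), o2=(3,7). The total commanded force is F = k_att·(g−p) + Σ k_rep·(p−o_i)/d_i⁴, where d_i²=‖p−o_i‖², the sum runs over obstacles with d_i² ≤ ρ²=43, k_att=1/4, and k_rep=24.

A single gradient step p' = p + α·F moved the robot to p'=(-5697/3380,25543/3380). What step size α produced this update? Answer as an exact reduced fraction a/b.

F_att = 1/4·(g−p) = 1/4·(7,-9) = (1.7500,-2.2500)
o1: d²=180 > ρ²=43 → inactive
o2: d²=26 ≤ ρ²=43; F_rep = 24·(-5,1)/26² = (-0.1775,0.0355)
F = F_att + ΣF_rep = (1.5725,-2.2145)
Δp = p'−p = (0.3145,-0.4429); α = Δx/Fx = (1063/3380) / (1063/676) = 1/5
check: Δy/Fy = (-1497/3380) / (-1497/676) = 1/5 ✓

α = 1/5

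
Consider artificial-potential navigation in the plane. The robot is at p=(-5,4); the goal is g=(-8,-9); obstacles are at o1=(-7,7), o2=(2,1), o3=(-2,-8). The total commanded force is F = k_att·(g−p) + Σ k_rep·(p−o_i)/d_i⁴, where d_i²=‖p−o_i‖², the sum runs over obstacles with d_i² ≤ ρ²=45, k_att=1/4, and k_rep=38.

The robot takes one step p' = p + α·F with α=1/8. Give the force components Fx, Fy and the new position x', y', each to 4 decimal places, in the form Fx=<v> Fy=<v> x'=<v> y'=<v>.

F_att = 1/4·(g−p) = 1/4·(-3,-13) = (-0.7500,-3.2500)
o1: d²=13 ≤ ρ²=45; F_rep = 38·(2,-3)/13² = (0.4497,-0.6746)
o2: d²=58 > ρ²=45 → inactive
o3: d²=153 > ρ²=45 → inactive
F = F_att + ΣF_rep = (-0.3003,-3.9246)
p' = p + 1/8·F = (-5.0375,3.5094)

Fx=-0.3003 Fy=-3.9246 x'=-5.0375 y'=3.5094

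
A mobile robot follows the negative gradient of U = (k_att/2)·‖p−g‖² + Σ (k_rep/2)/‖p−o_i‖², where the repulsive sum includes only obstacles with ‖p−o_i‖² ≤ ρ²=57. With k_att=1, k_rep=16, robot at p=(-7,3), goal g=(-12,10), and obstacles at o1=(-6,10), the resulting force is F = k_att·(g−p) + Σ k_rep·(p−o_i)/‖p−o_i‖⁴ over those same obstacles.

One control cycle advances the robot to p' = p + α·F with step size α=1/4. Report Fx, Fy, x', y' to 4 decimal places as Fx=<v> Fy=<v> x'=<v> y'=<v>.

Fx=-5.0064 Fy=6.9552 x'=-8.2516 y'=4.7388

F_att = 1·(g−p) = 1·(-5,7) = (-5.0000,7.0000)
o1: d²=50 ≤ ρ²=57; F_rep = 16·(-1,-7)/50² = (-0.0064,-0.0448)
F = F_att + ΣF_rep = (-5.0064,6.9552)
p' = p + 1/4·F = (-8.2516,4.7388)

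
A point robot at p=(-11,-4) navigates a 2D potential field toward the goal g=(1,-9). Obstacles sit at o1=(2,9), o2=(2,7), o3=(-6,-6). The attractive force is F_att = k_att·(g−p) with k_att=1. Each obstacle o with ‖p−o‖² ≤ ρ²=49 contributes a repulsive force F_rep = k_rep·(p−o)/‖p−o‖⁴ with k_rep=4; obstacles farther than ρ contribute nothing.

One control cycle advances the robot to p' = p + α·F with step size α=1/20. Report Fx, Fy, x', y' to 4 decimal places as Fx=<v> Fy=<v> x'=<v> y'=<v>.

F_att = 1·(g−p) = 1·(12,-5) = (12.0000,-5.0000)
o1: d²=338 > ρ²=49 → inactive
o2: d²=290 > ρ²=49 → inactive
o3: d²=29 ≤ ρ²=49; F_rep = 4·(-5,2)/29² = (-0.0238,0.0095)
F = F_att + ΣF_rep = (11.9762,-4.9905)
p' = p + 1/20·F = (-10.4012,-4.2495)

Fx=11.9762 Fy=-4.9905 x'=-10.4012 y'=-4.2495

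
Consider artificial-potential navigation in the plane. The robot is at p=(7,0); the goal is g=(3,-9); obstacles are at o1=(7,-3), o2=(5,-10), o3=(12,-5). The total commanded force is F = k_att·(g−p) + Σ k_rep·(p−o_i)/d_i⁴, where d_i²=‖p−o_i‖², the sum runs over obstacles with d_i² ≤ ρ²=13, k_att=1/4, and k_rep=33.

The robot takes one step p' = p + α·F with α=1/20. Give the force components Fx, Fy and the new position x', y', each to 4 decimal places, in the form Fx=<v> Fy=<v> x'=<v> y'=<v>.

Fx=-1.0000 Fy=-1.0278 x'=6.9500 y'=-0.0514

F_att = 1/4·(g−p) = 1/4·(-4,-9) = (-1.0000,-2.2500)
o1: d²=9 ≤ ρ²=13; F_rep = 33·(0,3)/9² = (0.0000,1.2222)
o2: d²=104 > ρ²=13 → inactive
o3: d²=50 > ρ²=13 → inactive
F = F_att + ΣF_rep = (-1.0000,-1.0278)
p' = p + 1/20·F = (6.9500,-0.0514)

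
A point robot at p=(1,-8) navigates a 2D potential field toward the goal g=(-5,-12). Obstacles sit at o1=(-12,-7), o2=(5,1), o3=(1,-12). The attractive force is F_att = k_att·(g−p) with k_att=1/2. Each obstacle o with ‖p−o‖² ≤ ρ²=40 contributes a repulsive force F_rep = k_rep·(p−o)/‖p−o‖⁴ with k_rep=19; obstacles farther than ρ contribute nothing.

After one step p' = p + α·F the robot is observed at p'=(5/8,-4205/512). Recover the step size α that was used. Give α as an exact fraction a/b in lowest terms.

F_att = 1/2·(g−p) = 1/2·(-6,-4) = (-3.0000,-2.0000)
o1: d²=170 > ρ²=40 → inactive
o2: d²=97 > ρ²=40 → inactive
o3: d²=16 ≤ ρ²=40; F_rep = 19·(0,4)/16² = (0.0000,0.2969)
F = F_att + ΣF_rep = (-3.0000,-1.7031)
Δp = p'−p = (-0.3750,-0.2129); α = Δx/Fx = (-3/8) / (-3) = 1/8
check: Δy/Fy = (-109/512) / (-109/64) = 1/8 ✓

α = 1/8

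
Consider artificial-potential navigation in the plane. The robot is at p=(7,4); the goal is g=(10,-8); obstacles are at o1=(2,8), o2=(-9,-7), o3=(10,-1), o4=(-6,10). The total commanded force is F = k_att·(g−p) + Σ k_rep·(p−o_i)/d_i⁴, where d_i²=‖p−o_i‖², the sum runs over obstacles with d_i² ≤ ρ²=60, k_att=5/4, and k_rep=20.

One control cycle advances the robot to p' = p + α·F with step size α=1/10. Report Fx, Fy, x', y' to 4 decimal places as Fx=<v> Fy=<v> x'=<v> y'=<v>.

F_att = 5/4·(g−p) = 5/4·(3,-12) = (3.7500,-15.0000)
o1: d²=41 ≤ ρ²=60; F_rep = 20·(5,-4)/41² = (0.0595,-0.0476)
o2: d²=377 > ρ²=60 → inactive
o3: d²=34 ≤ ρ²=60; F_rep = 20·(-3,5)/34² = (-0.0519,0.0865)
o4: d²=205 > ρ²=60 → inactive
F = F_att + ΣF_rep = (3.7576,-14.9611)
p' = p + 1/10·F = (7.3758,2.5039)

Fx=3.7576 Fy=-14.9611 x'=7.3758 y'=2.5039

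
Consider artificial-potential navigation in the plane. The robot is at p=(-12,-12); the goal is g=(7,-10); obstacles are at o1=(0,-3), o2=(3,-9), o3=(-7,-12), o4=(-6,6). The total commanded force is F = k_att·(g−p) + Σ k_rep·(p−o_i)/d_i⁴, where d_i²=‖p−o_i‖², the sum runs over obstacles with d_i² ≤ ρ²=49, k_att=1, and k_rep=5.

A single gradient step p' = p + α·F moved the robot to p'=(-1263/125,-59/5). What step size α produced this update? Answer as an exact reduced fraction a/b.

α = 1/10

F_att = 1·(g−p) = 1·(19,2) = (19.0000,2.0000)
o1: d²=225 > ρ²=49 → inactive
o2: d²=234 > ρ²=49 → inactive
o3: d²=25 ≤ ρ²=49; F_rep = 5·(-5,0)/25² = (-0.0400,0.0000)
o4: d²=360 > ρ²=49 → inactive
F = F_att + ΣF_rep = (18.9600,2.0000)
Δp = p'−p = (1.8960,0.2000); α = Δx/Fx = (237/125) / (474/25) = 1/10
check: Δy/Fy = (1/5) / (2) = 1/10 ✓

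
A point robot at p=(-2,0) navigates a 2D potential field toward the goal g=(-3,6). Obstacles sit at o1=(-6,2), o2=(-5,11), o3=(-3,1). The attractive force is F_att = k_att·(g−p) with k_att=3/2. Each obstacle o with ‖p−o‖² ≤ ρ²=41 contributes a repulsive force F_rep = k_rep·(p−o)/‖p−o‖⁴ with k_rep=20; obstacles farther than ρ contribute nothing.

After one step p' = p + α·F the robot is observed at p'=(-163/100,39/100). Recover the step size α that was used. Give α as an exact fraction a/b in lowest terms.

F_att = 3/2·(g−p) = 3/2·(-1,6) = (-1.5000,9.0000)
o1: d²=20 ≤ ρ²=41; F_rep = 20·(4,-2)/20² = (0.2000,-0.1000)
o2: d²=130 > ρ²=41 → inactive
o3: d²=2 ≤ ρ²=41; F_rep = 20·(1,-1)/2² = (5.0000,-5.0000)
F = F_att + ΣF_rep = (3.7000,3.9000)
Δp = p'−p = (0.3700,0.3900); α = Δx/Fx = (37/100) / (37/10) = 1/10
check: Δy/Fy = (39/100) / (39/10) = 1/10 ✓

α = 1/10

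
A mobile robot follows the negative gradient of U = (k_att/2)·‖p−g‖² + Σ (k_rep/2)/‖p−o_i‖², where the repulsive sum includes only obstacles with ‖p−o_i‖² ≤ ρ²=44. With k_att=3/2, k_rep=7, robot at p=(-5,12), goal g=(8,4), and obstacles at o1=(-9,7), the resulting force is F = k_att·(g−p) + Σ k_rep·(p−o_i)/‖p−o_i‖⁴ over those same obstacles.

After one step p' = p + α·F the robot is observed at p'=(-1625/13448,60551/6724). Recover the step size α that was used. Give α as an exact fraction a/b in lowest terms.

F_att = 3/2·(g−p) = 3/2·(13,-8) = (19.5000,-12.0000)
o1: d²=41 ≤ ρ²=44; F_rep = 7·(4,5)/41² = (0.0167,0.0208)
F = F_att + ΣF_rep = (19.5167,-11.9792)
Δp = p'−p = (4.8792,-2.9948); α = Δx/Fx = (65615/13448) / (65615/3362) = 1/4
check: Δy/Fy = (-20137/6724) / (-20137/1681) = 1/4 ✓

α = 1/4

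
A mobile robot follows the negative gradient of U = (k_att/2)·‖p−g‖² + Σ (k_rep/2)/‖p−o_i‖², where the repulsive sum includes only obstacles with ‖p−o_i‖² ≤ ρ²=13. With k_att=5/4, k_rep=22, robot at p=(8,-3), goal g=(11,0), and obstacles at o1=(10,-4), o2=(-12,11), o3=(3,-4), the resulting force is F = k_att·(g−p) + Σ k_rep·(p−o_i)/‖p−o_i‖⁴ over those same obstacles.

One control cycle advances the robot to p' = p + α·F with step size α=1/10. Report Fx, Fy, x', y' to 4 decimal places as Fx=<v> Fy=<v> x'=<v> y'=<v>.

Fx=1.9900 Fy=4.6300 x'=8.1990 y'=-2.5370

F_att = 5/4·(g−p) = 5/4·(3,3) = (3.7500,3.7500)
o1: d²=5 ≤ ρ²=13; F_rep = 22·(-2,1)/5² = (-1.7600,0.8800)
o2: d²=596 > ρ²=13 → inactive
o3: d²=26 > ρ²=13 → inactive
F = F_att + ΣF_rep = (1.9900,4.6300)
p' = p + 1/10·F = (8.1990,-2.5370)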